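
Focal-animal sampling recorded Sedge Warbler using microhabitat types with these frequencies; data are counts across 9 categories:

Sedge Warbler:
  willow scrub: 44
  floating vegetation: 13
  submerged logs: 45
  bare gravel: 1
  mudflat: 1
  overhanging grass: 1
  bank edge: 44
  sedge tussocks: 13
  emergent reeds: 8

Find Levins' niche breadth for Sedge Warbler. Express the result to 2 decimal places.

4.59

Proportions for Sedge Warbler (n=170): 44/170=0.2588, 13/170=0.0765, 45/170=0.2647, 1/170=0.0059, 1/170=0.0059, 1/170=0.0059, 44/170=0.2588, 13/170=0.0765, 8/170=0.0471
Σpᵢ² = 0.2588² + 0.0765² + 0.2647² + 0.0059² + 0.0059² + 0.0059² + 0.2588² + 0.0765² + 0.0471² = 0.066977 + 0.005852 + 0.070066 + 0.000035 + 0.000035 + 0.000035 + 0.066977 + 0.005852 + 0.002218 = 0.218047
B = 1 / 0.218047 = 4.5862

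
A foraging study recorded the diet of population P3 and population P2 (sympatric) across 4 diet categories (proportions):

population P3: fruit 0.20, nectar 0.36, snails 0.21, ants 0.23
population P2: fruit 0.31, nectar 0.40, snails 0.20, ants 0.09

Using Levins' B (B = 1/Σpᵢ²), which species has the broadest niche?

Σp_P3ᵢ² = 0.20² + 0.36² + 0.21² + 0.23² = 0.0400 + 0.1296 + 0.0441 + 0.0529 = 0.2666
B_P3 = 1 / 0.2666 = 3.7509
Σp_P2ᵢ² = 0.31² + 0.40² + 0.20² + 0.09² = 0.0961 + 0.1600 + 0.0400 + 0.0081 = 0.3042
B_P2 = 1 / 0.3042 = 3.2873
Highest B → broadest niche (most generalist): population P3 (B = 3.75).

population P3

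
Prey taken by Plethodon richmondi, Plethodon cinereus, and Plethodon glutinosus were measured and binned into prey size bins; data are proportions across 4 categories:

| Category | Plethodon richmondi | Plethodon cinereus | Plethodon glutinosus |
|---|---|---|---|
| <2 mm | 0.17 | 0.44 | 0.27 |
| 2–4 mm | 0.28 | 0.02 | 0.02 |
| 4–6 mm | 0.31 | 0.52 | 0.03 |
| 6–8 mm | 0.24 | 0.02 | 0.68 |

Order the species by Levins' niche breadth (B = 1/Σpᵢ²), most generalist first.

Σp_richᵢ² = 0.17² + 0.28² + 0.31² + 0.24² = 0.0289 + 0.0784 + 0.0961 + 0.0576 = 0.2610
B_rich = 1 / 0.2610 = 3.8314
Σp_cineᵢ² = 0.44² + 0.02² + 0.52² + 0.02² = 0.1936 + 0.0004 + 0.2704 + 0.0004 = 0.4648
B_cine = 1 / 0.4648 = 2.1515
Σp_glutᵢ² = 0.27² + 0.02² + 0.03² + 0.68² = 0.0729 + 0.0004 + 0.0009 + 0.4624 = 0.5366
B_glut = 1 / 0.5366 = 1.8636
Ranking by B (broadest → narrowest): Plethodon richmondi (3.83) > Plethodon cinereus (2.15) > Plethodon glutinosus (1.86)

Plethodon richmondi > Plethodon cinereus > Plethodon glutinosus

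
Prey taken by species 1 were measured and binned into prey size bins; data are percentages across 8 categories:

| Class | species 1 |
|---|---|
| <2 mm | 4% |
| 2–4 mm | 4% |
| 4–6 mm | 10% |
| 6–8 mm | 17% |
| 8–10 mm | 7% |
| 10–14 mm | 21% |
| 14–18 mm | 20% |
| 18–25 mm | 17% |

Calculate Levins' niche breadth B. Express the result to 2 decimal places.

Convert percentages to proportions (divide by 100).
Σpᵢ² = 0.04² + 0.04² + 0.10² + 0.17² + 0.07² + 0.21² + 0.20² + 0.17² = 0.0016 + 0.0016 + 0.0100 + 0.0289 + 0.0049 + 0.0441 + 0.0400 + 0.0289 = 0.1600
B = 1 / 0.1600 = 6.2500

6.25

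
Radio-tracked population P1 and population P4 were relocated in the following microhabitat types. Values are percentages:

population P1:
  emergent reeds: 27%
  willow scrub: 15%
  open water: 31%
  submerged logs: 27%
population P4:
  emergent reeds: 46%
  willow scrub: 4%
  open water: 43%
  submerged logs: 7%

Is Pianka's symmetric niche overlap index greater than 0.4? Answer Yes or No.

Yes

Convert percentages to proportions (divide by 100).
Σ p₁ᵢp₂ᵢ = 0.1242 + 0.0060 + 0.1333 + 0.0189 = 0.2824
Σp_1ᵢ² = 0.27² + 0.15² + 0.31² + 0.27² = 0.0729 + 0.0225 + 0.0961 + 0.0729 = 0.2644
Σp_2ᵢ² = 0.46² + 0.04² + 0.43² + 0.07² = 0.2116 + 0.0016 + 0.1849 + 0.0049 = 0.4030
O = 0.2824 / √(0.2644 × 0.4030) = 0.2824 / 0.32642 = 0.8651
O = 0.8651 > 0.4 → Yes.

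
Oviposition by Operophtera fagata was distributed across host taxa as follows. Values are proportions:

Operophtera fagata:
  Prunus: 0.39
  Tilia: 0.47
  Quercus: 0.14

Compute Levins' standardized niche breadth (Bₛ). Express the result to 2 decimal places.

Σpᵢ² = 0.39² + 0.47² + 0.14² = 0.1521 + 0.2209 + 0.0196 = 0.3926
B = 1 / 0.3926 = 2.5471
Bₛ = (B − 1)/(n − 1) = (2.5471 − 1)/(3 − 1) = 1.5471/2 = 0.7736

0.77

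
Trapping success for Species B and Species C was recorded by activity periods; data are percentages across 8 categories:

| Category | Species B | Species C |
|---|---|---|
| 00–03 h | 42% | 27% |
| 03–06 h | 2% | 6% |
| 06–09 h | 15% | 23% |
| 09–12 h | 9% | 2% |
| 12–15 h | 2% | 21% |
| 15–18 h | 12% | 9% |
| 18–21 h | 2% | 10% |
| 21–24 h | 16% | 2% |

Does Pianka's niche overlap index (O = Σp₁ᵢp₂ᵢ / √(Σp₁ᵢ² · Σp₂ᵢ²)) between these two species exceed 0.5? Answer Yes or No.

Convert percentages to proportions (divide by 100).
Σ p₁ᵢp₂ᵢ = 0.1134 + 0.0012 + 0.0345 + 0.0018 + 0.0042 + 0.0108 + 0.0020 + 0.0032 = 0.1711
Σp_1ᵢ² = 0.42² + 0.02² + 0.15² + 0.09² + 0.02² + 0.12² + 0.02² + 0.16² = 0.1764 + 0.0004 + 0.0225 + 0.0081 + 0.0004 + 0.0144 + 0.0004 + 0.0256 = 0.2482
Σp_2ᵢ² = 0.27² + 0.06² + 0.23² + 0.02² + 0.21² + 0.09² + 0.10² + 0.02² = 0.0729 + 0.0036 + 0.0529 + 0.0004 + 0.0441 + 0.0081 + 0.0100 + 0.0004 = 0.1924
O = 0.1711 / √(0.2482 × 0.1924) = 0.1711 / 0.21853 = 0.7830
O = 0.7830 > 0.5 → Yes.

Yes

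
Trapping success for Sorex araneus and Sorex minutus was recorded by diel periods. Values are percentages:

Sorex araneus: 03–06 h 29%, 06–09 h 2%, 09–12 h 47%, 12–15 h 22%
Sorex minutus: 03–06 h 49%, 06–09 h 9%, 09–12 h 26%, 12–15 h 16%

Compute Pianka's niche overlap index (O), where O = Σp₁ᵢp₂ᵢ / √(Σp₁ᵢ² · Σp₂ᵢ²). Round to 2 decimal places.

0.87

Convert percentages to proportions (divide by 100).
Σ p₁ᵢp₂ᵢ = 0.1421 + 0.0018 + 0.1222 + 0.0352 = 0.3013
Σp_1ᵢ² = 0.29² + 0.02² + 0.47² + 0.22² = 0.0841 + 0.0004 + 0.2209 + 0.0484 = 0.3538
Σp_2ᵢ² = 0.49² + 0.09² + 0.26² + 0.16² = 0.2401 + 0.0081 + 0.0676 + 0.0256 = 0.3414
O = 0.3013 / √(0.3538 × 0.3414) = 0.3013 / 0.34754 = 0.8670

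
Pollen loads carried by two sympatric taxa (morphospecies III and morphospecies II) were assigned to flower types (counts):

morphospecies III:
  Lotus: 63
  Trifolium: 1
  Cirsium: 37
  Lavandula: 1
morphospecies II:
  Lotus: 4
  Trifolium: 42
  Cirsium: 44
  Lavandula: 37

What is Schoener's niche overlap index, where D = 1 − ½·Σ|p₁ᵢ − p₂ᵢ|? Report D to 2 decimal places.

0.40

Proportions for morphospecies III (n=102): 63/102=0.6176, 1/102=0.0098, 37/102=0.3627, 1/102=0.0098
Proportions for morphospecies II (n=127): 4/127=0.0315, 42/127=0.3307, 44/127=0.3465, 37/127=0.2913
Σ|p₁ᵢ − p₂ᵢ| = 0.5861 + 0.3209 + 0.0162 + 0.2815 = 1.2047
D = 1 − ½ × 1.2047 = 1 − 0.60235 = 0.39765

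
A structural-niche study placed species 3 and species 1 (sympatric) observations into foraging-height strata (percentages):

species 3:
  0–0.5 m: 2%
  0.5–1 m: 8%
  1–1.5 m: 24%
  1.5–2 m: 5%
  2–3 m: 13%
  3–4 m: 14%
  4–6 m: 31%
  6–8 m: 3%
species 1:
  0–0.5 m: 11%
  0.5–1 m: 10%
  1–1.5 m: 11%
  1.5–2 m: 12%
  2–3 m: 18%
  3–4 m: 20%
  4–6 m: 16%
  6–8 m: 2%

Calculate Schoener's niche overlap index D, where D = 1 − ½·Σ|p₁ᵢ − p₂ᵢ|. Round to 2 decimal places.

Convert percentages to proportions (divide by 100).
Σ|p₁ᵢ − p₂ᵢ| = 0.09 + 0.02 + 0.13 + 0.07 + 0.05 + 0.06 + 0.15 + 0.01 = 0.58
D = 1 − ½ × 0.58 = 1 − 0.290 = 0.7100

0.71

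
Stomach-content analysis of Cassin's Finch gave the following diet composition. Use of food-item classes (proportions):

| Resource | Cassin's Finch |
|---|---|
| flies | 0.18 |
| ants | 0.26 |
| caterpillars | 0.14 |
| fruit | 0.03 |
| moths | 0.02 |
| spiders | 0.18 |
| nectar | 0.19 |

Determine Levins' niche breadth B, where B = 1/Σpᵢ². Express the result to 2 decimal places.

5.28

Σpᵢ² = 0.18² + 0.26² + 0.14² + 0.03² + 0.02² + 0.18² + 0.19² = 0.0324 + 0.0676 + 0.0196 + 0.0009 + 0.0004 + 0.0324 + 0.0361 = 0.1894
B = 1 / 0.1894 = 5.2798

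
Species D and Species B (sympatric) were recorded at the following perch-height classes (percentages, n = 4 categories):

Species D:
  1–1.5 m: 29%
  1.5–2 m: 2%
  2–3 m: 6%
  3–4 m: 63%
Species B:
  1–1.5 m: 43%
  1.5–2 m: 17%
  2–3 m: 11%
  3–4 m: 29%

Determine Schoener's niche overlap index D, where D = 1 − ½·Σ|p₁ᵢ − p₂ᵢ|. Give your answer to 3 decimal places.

0.660

Convert percentages to proportions (divide by 100).
Σ|p₁ᵢ − p₂ᵢ| = 0.14 + 0.15 + 0.05 + 0.34 = 0.68
D = 1 − ½ × 0.68 = 1 − 0.340 = 0.66000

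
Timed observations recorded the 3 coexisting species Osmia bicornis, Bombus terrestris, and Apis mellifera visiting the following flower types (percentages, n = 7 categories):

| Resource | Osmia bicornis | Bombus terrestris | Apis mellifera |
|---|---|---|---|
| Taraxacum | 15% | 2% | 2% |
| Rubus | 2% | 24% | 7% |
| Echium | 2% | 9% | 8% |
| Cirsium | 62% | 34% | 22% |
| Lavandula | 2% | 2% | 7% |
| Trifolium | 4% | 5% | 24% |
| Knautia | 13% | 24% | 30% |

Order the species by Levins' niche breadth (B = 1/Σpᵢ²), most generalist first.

Convert percentages to proportions (divide by 100).
Σp_bicoᵢ² = 0.15² + 0.02² + 0.02² + 0.62² + 0.02² + 0.04² + 0.13² = 0.0225 + 0.0004 + 0.0004 + 0.3844 + 0.0004 + 0.0016 + 0.0169 = 0.4266
B_bico = 1 / 0.4266 = 2.3441
Σp_terrᵢ² = 0.02² + 0.24² + 0.09² + 0.34² + 0.02² + 0.05² + 0.24² = 0.0004 + 0.0576 + 0.0081 + 0.1156 + 0.0004 + 0.0025 + 0.0576 = 0.2422
B_terr = 1 / 0.2422 = 4.1288
Σp_mellᵢ² = 0.02² + 0.07² + 0.08² + 0.22² + 0.07² + 0.24² + 0.30² = 0.0004 + 0.0049 + 0.0064 + 0.0484 + 0.0049 + 0.0576 + 0.0900 = 0.2126
B_mell = 1 / 0.2126 = 4.7037
Ranking by B (broadest → narrowest): Apis mellifera (4.70) > Bombus terrestris (4.13) > Osmia bicornis (2.34)

Apis mellifera > Bombus terrestris > Osmia bicornis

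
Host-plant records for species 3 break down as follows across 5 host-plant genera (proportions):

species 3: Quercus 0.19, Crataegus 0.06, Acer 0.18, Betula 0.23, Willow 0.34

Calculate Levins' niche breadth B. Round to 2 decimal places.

Σpᵢ² = 0.19² + 0.06² + 0.18² + 0.23² + 0.34² = 0.0361 + 0.0036 + 0.0324 + 0.0529 + 0.1156 = 0.2406
B = 1 / 0.2406 = 4.1563

4.16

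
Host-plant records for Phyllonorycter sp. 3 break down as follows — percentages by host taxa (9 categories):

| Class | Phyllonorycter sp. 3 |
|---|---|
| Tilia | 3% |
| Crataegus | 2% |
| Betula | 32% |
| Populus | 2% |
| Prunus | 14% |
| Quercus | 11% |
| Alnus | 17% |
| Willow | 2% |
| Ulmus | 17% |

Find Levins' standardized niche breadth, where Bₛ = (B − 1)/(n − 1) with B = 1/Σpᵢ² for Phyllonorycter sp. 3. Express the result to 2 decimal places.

0.52

Convert percentages to proportions (divide by 100).
Σpᵢ² = 0.03² + 0.02² + 0.32² + 0.02² + 0.14² + 0.11² + 0.17² + 0.02² + 0.17² = 0.0009 + 0.0004 + 0.1024 + 0.0004 + 0.0196 + 0.0121 + 0.0289 + 0.0004 + 0.0289 = 0.1940
B = 1 / 0.1940 = 5.1546
Bₛ = (B − 1)/(n − 1) = (5.1546 − 1)/(9 − 1) = 4.1546/8 = 0.5193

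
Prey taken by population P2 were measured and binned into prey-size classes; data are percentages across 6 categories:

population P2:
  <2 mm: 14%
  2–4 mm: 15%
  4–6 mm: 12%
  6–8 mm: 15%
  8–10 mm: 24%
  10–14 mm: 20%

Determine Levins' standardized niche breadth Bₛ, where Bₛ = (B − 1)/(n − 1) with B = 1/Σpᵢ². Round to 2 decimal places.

0.93

Convert percentages to proportions (divide by 100).
Σpᵢ² = 0.14² + 0.15² + 0.12² + 0.15² + 0.24² + 0.20² = 0.0196 + 0.0225 + 0.0144 + 0.0225 + 0.0576 + 0.0400 = 0.1766
B = 1 / 0.1766 = 5.6625
Bₛ = (B − 1)/(n − 1) = (5.6625 − 1)/(6 − 1) = 4.6625/5 = 0.9325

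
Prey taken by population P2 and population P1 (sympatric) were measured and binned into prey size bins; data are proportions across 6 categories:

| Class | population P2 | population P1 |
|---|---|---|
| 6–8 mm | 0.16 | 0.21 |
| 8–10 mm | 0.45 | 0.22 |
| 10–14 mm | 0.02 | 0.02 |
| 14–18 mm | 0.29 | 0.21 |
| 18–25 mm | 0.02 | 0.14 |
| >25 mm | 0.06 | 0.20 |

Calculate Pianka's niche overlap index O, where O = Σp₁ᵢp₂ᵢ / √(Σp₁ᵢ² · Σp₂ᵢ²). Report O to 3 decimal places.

Σ p₁ᵢp₂ᵢ = 0.0336 + 0.0990 + 0.0004 + 0.0609 + 0.0028 + 0.0120 = 0.2087
Σp_1ᵢ² = 0.16² + 0.45² + 0.02² + 0.29² + 0.02² + 0.06² = 0.0256 + 0.2025 + 0.0004 + 0.0841 + 0.0004 + 0.0036 = 0.3166
Σp_2ᵢ² = 0.21² + 0.22² + 0.02² + 0.21² + 0.14² + 0.20² = 0.0441 + 0.0484 + 0.0004 + 0.0441 + 0.0196 + 0.0400 = 0.1966
O = 0.2087 / √(0.3166 × 0.1966) = 0.2087 / 0.249487 = 0.83652

0.837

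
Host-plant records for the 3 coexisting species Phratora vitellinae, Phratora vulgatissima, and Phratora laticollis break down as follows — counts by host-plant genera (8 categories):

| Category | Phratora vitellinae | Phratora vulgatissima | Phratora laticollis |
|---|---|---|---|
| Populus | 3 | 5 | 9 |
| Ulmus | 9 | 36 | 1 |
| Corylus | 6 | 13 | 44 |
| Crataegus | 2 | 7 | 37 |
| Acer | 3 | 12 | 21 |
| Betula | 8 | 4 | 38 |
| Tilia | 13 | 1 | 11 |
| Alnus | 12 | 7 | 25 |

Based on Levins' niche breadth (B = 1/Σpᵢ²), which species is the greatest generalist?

Phratora vitellinae

Proportions for Phratora vitellinae (n=56): 3/56=0.0536, 9/56=0.1607, 6/56=0.1071, 2/56=0.0357, 3/56=0.0536, 8/56=0.1429, 13/56=0.2321, 12/56=0.2143
Proportions for Phratora vulgatissima (n=85): 5/85=0.0588, 36/85=0.4235, 13/85=0.1529, 7/85=0.0824, 12/85=0.1412, 4/85=0.0471, 1/85=0.0118, 7/85=0.0824
Proportions for Phratora laticollis (n=186): 9/186=0.0484, 1/186=0.0054, 44/186=0.2366, 37/186=0.1989, 21/186=0.1129, 38/186=0.2043, 11/186=0.0591, 25/186=0.1344
Σp_viteᵢ² = 0.0536² + 0.1607² + 0.1071² + 0.0357² + 0.0536² + 0.1429² + 0.2321² + 0.2143² = 0.002873 + 0.025824 + 0.011470 + 0.001274 + 0.002873 + 0.020420 + 0.053870 + 0.045924 = 0.164528
B_vite = 1 / 0.164528 = 6.0780
Σp_vulgᵢ² = 0.0588² + 0.4235² + 0.1529² + 0.0824² + 0.1412² + 0.0471² + 0.0118² + 0.0824² = 0.003457 + 0.179352 + 0.023378 + 0.006790 + 0.019937 + 0.002218 + 0.000139 + 0.006790 = 0.242061
B_vulg = 1 / 0.242061 = 4.1312
Σp_latiᵢ² = 0.0484² + 0.0054² + 0.2366² + 0.1989² + 0.1129² + 0.2043² + 0.0591² + 0.1344² = 0.002343 + 0.000029 + 0.055980 + 0.039561 + 0.012746 + 0.041738 + 0.003493 + 0.018063 = 0.173953
B_lati = 1 / 0.173953 = 5.7487
Highest B → broadest niche (most generalist): Phratora vitellinae (B = 6.08).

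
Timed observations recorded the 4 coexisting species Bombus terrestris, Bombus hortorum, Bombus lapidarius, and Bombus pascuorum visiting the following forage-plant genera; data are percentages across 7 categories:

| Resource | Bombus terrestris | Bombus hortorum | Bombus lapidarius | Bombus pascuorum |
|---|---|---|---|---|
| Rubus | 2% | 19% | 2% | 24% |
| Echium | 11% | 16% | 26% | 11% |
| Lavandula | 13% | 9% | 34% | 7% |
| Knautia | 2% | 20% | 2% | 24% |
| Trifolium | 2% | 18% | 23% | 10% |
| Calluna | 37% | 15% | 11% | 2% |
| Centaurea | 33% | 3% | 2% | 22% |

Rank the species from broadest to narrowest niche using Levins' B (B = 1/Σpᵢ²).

Convert percentages to proportions (divide by 100).
Σp_terrᵢ² = 0.02² + 0.11² + 0.13² + 0.02² + 0.02² + 0.37² + 0.33² = 0.0004 + 0.0121 + 0.0169 + 0.0004 + 0.0004 + 0.1369 + 0.1089 = 0.2760
B_terr = 1 / 0.2760 = 3.6232
Σp_hortᵢ² = 0.19² + 0.16² + 0.09² + 0.20² + 0.18² + 0.15² + 0.03² = 0.0361 + 0.0256 + 0.0081 + 0.0400 + 0.0324 + 0.0225 + 0.0009 = 0.1656
B_hort = 1 / 0.1656 = 6.0386
Σp_lapiᵢ² = 0.02² + 0.26² + 0.34² + 0.02² + 0.23² + 0.11² + 0.02² = 0.0004 + 0.0676 + 0.1156 + 0.0004 + 0.0529 + 0.0121 + 0.0004 = 0.2494
B_lapi = 1 / 0.2494 = 4.0096
Σp_pascᵢ² = 0.24² + 0.11² + 0.07² + 0.24² + 0.10² + 0.02² + 0.22² = 0.0576 + 0.0121 + 0.0049 + 0.0576 + 0.0100 + 0.0004 + 0.0484 = 0.1910
B_pasc = 1 / 0.1910 = 5.2356
Ranking by B (broadest → narrowest): Bombus hortorum (6.04) > Bombus pascuorum (5.24) > Bombus lapidarius (4.01) > Bombus terrestris (3.62)

Bombus hortorum > Bombus pascuorum > Bombus lapidarius > Bombus terrestris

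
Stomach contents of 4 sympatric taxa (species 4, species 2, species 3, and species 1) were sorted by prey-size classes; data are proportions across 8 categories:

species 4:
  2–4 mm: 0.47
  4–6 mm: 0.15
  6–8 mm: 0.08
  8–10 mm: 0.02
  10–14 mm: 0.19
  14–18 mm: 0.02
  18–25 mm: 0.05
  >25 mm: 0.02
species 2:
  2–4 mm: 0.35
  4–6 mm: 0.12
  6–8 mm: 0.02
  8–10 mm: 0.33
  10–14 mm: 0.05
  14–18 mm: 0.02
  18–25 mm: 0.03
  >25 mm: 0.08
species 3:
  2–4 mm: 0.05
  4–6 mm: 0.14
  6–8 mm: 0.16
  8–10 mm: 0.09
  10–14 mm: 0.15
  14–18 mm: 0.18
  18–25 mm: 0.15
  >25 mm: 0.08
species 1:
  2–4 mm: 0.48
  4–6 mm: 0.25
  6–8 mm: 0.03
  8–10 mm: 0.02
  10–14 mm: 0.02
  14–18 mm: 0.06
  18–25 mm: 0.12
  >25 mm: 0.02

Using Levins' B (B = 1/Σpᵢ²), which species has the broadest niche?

species 3

Σp_4ᵢ² = 0.47² + 0.15² + 0.08² + 0.02² + 0.19² + 0.02² + 0.05² + 0.02² = 0.2209 + 0.0225 + 0.0064 + 0.0004 + 0.0361 + 0.0004 + 0.0025 + 0.0004 = 0.2896
B_4 = 1 / 0.2896 = 3.4530
Σp_2ᵢ² = 0.35² + 0.12² + 0.02² + 0.33² + 0.05² + 0.02² + 0.03² + 0.08² = 0.1225 + 0.0144 + 0.0004 + 0.1089 + 0.0025 + 0.0004 + 0.0009 + 0.0064 = 0.2564
B_2 = 1 / 0.2564 = 3.9002
Σp_3ᵢ² = 0.05² + 0.14² + 0.16² + 0.09² + 0.15² + 0.18² + 0.15² + 0.08² = 0.0025 + 0.0196 + 0.0256 + 0.0081 + 0.0225 + 0.0324 + 0.0225 + 0.0064 = 0.1396
B_3 = 1 / 0.1396 = 7.1633
Σp_1ᵢ² = 0.48² + 0.25² + 0.03² + 0.02² + 0.02² + 0.06² + 0.12² + 0.02² = 0.2304 + 0.0625 + 0.0009 + 0.0004 + 0.0004 + 0.0036 + 0.0144 + 0.0004 = 0.3130
B_1 = 1 / 0.3130 = 3.1949
Highest B → broadest niche (most generalist): species 3 (B = 7.16).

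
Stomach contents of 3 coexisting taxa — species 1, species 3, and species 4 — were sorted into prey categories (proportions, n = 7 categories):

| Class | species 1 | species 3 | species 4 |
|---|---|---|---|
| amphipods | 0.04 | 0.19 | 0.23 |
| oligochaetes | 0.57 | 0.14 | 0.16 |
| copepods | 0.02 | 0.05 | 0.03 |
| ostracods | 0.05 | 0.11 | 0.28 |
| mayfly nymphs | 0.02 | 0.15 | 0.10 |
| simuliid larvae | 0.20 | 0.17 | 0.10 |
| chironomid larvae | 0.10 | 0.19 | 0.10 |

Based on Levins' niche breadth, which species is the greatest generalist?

Σp_1ᵢ² = 0.04² + 0.57² + 0.02² + 0.05² + 0.02² + 0.20² + 0.10² = 0.0016 + 0.3249 + 0.0004 + 0.0025 + 0.0004 + 0.0400 + 0.0100 = 0.3798
B_1 = 1 / 0.3798 = 2.6330
Σp_3ᵢ² = 0.19² + 0.14² + 0.05² + 0.11² + 0.15² + 0.17² + 0.19² = 0.0361 + 0.0196 + 0.0025 + 0.0121 + 0.0225 + 0.0289 + 0.0361 = 0.1578
B_3 = 1 / 0.1578 = 6.3371
Σp_4ᵢ² = 0.23² + 0.16² + 0.03² + 0.28² + 0.10² + 0.10² + 0.10² = 0.0529 + 0.0256 + 0.0009 + 0.0784 + 0.0100 + 0.0100 + 0.0100 = 0.1878
B_4 = 1 / 0.1878 = 5.3248
Highest B → broadest niche (most generalist): species 3 (B = 6.34).

species 3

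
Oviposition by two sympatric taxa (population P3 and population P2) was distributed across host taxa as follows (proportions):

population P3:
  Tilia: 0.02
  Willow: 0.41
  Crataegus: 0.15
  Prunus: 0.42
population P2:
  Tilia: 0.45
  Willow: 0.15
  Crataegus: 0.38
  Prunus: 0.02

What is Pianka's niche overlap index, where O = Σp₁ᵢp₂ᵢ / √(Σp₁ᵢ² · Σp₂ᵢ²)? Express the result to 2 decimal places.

Σ p₁ᵢp₂ᵢ = 0.0090 + 0.0615 + 0.0570 + 0.0084 = 0.1359
Σp_1ᵢ² = 0.02² + 0.41² + 0.15² + 0.42² = 0.0004 + 0.1681 + 0.0225 + 0.1764 = 0.3674
Σp_2ᵢ² = 0.45² + 0.15² + 0.38² + 0.02² = 0.2025 + 0.0225 + 0.1444 + 0.0004 = 0.3698
O = 0.1359 / √(0.3674 × 0.3698) = 0.1359 / 0.36860 = 0.3687

0.37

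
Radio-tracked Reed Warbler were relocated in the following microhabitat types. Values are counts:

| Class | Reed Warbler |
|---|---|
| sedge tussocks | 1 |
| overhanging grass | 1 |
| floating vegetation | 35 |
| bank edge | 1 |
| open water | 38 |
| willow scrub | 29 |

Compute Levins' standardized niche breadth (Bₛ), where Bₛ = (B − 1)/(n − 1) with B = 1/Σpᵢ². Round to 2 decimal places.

Proportions for Reed Warbler (n=105): 1/105=0.0095, 1/105=0.0095, 35/105=0.3333, 1/105=0.0095, 38/105=0.3619, 29/105=0.2762
Σpᵢ² = 0.0095² + 0.0095² + 0.3333² + 0.0095² + 0.3619² + 0.2762² = 0.000090 + 0.000090 + 0.111089 + 0.000090 + 0.130972 + 0.076286 = 0.318617
B = 1 / 0.318617 = 3.1386
Bₛ = (B − 1)/(n − 1) = (3.1386 − 1)/(6 − 1) = 2.1386/5 = 0.4277

0.43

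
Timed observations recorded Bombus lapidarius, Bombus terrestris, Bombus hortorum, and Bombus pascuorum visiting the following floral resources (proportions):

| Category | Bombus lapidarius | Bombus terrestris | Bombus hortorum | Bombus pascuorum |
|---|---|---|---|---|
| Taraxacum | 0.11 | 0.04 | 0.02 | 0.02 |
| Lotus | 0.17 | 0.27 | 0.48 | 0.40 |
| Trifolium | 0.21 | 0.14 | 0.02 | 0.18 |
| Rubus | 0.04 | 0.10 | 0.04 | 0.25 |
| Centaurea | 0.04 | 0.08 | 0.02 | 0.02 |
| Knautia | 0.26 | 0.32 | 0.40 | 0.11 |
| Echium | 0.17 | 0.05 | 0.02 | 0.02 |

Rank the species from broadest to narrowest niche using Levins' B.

Σp_lapiᵢ² = 0.11² + 0.17² + 0.21² + 0.04² + 0.04² + 0.26² + 0.17² = 0.0121 + 0.0289 + 0.0441 + 0.0016 + 0.0016 + 0.0676 + 0.0289 = 0.1848
B_lapi = 1 / 0.1848 = 5.4113
Σp_terrᵢ² = 0.04² + 0.27² + 0.14² + 0.10² + 0.08² + 0.32² + 0.05² = 0.0016 + 0.0729 + 0.0196 + 0.0100 + 0.0064 + 0.1024 + 0.0025 = 0.2154
B_terr = 1 / 0.2154 = 4.6425
Σp_hortᵢ² = 0.02² + 0.48² + 0.02² + 0.04² + 0.02² + 0.40² + 0.02² = 0.0004 + 0.2304 + 0.0004 + 0.0016 + 0.0004 + 0.1600 + 0.0004 = 0.3936
B_hort = 1 / 0.3936 = 2.5407
Σp_pascᵢ² = 0.02² + 0.40² + 0.18² + 0.25² + 0.02² + 0.11² + 0.02² = 0.0004 + 0.1600 + 0.0324 + 0.0625 + 0.0004 + 0.0121 + 0.0004 = 0.2682
B_pasc = 1 / 0.2682 = 3.7286
Ranking by B (broadest → narrowest): Bombus lapidarius (5.41) > Bombus terrestris (4.64) > Bombus pascuorum (3.73) > Bombus hortorum (2.54)

Bombus lapidarius > Bombus terrestris > Bombus pascuorum > Bombus hortorum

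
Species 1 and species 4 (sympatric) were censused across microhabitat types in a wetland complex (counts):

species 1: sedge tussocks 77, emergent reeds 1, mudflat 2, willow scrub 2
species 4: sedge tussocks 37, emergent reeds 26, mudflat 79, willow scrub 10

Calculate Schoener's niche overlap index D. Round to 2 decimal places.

0.30

Proportions for species 1 (n=82): 77/82=0.9390, 1/82=0.0122, 2/82=0.0244, 2/82=0.0244
Proportions for species 4 (n=152): 37/152=0.2434, 26/152=0.1711, 79/152=0.5197, 10/152=0.0658
Σ|p₁ᵢ − p₂ᵢ| = 0.6956 + 0.1589 + 0.4953 + 0.0414 = 1.3912
D = 1 − ½ × 1.3912 = 1 − 0.69560 = 0.30440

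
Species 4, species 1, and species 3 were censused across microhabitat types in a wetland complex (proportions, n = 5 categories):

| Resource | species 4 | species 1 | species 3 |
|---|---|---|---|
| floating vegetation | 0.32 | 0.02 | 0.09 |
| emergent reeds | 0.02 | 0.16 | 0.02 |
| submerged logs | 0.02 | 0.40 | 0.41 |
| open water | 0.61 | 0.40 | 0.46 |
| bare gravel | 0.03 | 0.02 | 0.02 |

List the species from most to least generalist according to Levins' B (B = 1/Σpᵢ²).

Σp_4ᵢ² = 0.32² + 0.02² + 0.02² + 0.61² + 0.03² = 0.1024 + 0.0004 + 0.0004 + 0.3721 + 0.0009 = 0.4762
B_4 = 1 / 0.4762 = 2.1000
Σp_1ᵢ² = 0.02² + 0.16² + 0.40² + 0.40² + 0.02² = 0.0004 + 0.0256 + 0.1600 + 0.1600 + 0.0004 = 0.3464
B_1 = 1 / 0.3464 = 2.8868
Σp_3ᵢ² = 0.09² + 0.02² + 0.41² + 0.46² + 0.02² = 0.0081 + 0.0004 + 0.1681 + 0.2116 + 0.0004 = 0.3886
B_3 = 1 / 0.3886 = 2.5733
Ranking by B (broadest → narrowest): species 1 (2.89) > species 3 (2.57) > species 4 (2.10)

species 1 > species 3 > species 4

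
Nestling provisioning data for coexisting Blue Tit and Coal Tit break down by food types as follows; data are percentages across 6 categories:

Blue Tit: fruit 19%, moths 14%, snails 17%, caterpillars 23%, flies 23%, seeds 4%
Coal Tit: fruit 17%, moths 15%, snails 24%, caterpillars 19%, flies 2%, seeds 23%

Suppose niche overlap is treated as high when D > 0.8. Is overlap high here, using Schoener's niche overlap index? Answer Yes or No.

No

Convert percentages to proportions (divide by 100).
Σ|p₁ᵢ − p₂ᵢ| = 0.02 + 0.01 + 0.07 + 0.04 + 0.21 + 0.19 = 0.54
D = 1 − ½ × 0.54 = 1 − 0.270 = 0.7300
D = 0.7300 < 0.8 → No.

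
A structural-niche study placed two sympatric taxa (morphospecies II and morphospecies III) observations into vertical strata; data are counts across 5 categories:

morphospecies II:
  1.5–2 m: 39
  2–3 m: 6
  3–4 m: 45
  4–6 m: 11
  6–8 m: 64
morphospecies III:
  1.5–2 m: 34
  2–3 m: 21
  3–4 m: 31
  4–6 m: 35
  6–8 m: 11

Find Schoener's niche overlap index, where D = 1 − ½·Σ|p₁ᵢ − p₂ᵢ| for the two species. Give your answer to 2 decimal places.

Proportions for morphospecies II (n=165): 39/165=0.2364, 6/165=0.0364, 45/165=0.2727, 11/165=0.0667, 64/165=0.3879
Proportions for morphospecies III (n=132): 34/132=0.2576, 21/132=0.1591, 31/132=0.2348, 35/132=0.2652, 11/132=0.0833
Σ|p₁ᵢ − p₂ᵢ| = 0.0212 + 0.1227 + 0.0379 + 0.1985 + 0.3046 = 0.6849
D = 1 − ½ × 0.6849 = 1 − 0.34245 = 0.65755

0.66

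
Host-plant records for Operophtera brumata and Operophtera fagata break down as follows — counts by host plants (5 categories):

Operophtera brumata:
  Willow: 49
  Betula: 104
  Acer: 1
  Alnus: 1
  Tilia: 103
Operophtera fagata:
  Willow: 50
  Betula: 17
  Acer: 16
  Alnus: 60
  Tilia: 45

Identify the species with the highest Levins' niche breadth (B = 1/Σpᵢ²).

Proportions for Operophtera brumata (n=258): 49/258=0.1899, 104/258=0.4031, 1/258=0.0039, 1/258=0.0039, 103/258=0.3992
Proportions for Operophtera fagata (n=188): 50/188=0.2660, 17/188=0.0904, 16/188=0.0851, 60/188=0.3191, 45/188=0.2394
Σp_brumᵢ² = 0.1899² + 0.4031² + 0.0039² + 0.0039² + 0.3992² = 0.036062 + 0.162490 + 0.000015 + 0.000015 + 0.159361 = 0.357943
B_brum = 1 / 0.357943 = 2.7937
Σp_fagaᵢ² = 0.2660² + 0.0904² + 0.0851² + 0.3191² + 0.2394² = 0.070756 + 0.008172 + 0.007242 + 0.101825 + 0.057312 = 0.245307
B_faga = 1 / 0.245307 = 4.0765
Highest B → broadest niche (most generalist): Operophtera fagata (B = 4.08).

Operophtera fagata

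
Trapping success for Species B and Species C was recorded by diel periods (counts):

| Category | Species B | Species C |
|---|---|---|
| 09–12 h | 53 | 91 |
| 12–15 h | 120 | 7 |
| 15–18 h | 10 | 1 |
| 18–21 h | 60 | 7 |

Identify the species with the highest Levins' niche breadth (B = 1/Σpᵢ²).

Proportions for Species B (n=243): 53/243=0.2181, 120/243=0.4938, 10/243=0.0412, 60/243=0.2469
Proportions for Species C (n=106): 91/106=0.8585, 7/106=0.0660, 1/106=0.0094, 7/106=0.0660
Σp_Bᵢ² = 0.2181² + 0.4938² + 0.0412² + 0.2469² = 0.047568 + 0.243838 + 0.001697 + 0.060960 = 0.354063
B_B = 1 / 0.354063 = 2.8244
Σp_Cᵢ² = 0.8585² + 0.0660² + 0.0094² + 0.0660² = 0.737022 + 0.004356 + 0.000088 + 0.004356 = 0.745822
B_C = 1 / 0.745822 = 1.3408
Highest B → broadest niche (most generalist): Species B (B = 2.82).

Species B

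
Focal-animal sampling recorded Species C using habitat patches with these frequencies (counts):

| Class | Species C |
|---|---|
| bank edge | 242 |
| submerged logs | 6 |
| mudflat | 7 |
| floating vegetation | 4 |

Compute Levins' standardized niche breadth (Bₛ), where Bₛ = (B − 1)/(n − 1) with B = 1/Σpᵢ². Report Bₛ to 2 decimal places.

Proportions for Species C (n=259): 242/259=0.9344, 6/259=0.0232, 7/259=0.0270, 4/259=0.0154
Σpᵢ² = 0.9344² + 0.0232² + 0.0270² + 0.0154² = 0.873103 + 0.000538 + 0.000729 + 0.000237 = 0.874607
B = 1 / 0.874607 = 1.1434
Bₛ = (B − 1)/(n − 1) = (1.1434 − 1)/(4 − 1) = 0.1434/3 = 0.0478

0.05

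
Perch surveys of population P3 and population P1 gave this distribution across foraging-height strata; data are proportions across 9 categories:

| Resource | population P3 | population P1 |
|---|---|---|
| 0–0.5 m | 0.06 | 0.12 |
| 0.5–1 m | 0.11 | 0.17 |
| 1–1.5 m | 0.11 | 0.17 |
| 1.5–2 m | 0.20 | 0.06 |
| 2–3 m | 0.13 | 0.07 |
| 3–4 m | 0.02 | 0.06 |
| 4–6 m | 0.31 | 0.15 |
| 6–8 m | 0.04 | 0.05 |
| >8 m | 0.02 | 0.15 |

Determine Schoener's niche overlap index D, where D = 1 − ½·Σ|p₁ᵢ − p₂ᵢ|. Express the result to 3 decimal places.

Σ|p₁ᵢ − p₂ᵢ| = 0.06 + 0.06 + 0.06 + 0.14 + 0.06 + 0.04 + 0.16 + 0.01 + 0.13 = 0.72
D = 1 − ½ × 0.72 = 1 − 0.360 = 0.64000

0.640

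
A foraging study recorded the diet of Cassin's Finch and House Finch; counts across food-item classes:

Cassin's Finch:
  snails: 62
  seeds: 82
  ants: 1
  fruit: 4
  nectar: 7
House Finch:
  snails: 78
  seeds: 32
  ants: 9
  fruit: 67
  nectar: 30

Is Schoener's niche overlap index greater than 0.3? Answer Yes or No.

Yes

Proportions for Cassin's Finch (n=156): 62/156=0.3974, 82/156=0.5256, 1/156=0.0064, 4/156=0.0256, 7/156=0.0449
Proportions for House Finch (n=216): 78/216=0.3611, 32/216=0.1481, 9/216=0.0417, 67/216=0.3102, 30/216=0.1389
Σ|p₁ᵢ − p₂ᵢ| = 0.0363 + 0.3775 + 0.0353 + 0.2846 + 0.0940 = 0.8277
D = 1 − ½ × 0.8277 = 1 − 0.41385 = 0.58615
D = 0.58615 > 0.3 → Yes.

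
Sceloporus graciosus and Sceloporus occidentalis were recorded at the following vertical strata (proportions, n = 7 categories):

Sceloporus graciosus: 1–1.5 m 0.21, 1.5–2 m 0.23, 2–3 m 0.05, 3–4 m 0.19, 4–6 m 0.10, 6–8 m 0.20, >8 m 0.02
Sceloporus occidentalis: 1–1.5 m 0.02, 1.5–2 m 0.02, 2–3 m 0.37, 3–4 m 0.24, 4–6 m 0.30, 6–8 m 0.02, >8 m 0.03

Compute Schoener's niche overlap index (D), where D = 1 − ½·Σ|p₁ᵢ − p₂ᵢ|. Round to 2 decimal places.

0.42

Σ|p₁ᵢ − p₂ᵢ| = 0.19 + 0.21 + 0.32 + 0.05 + 0.20 + 0.18 + 0.01 = 1.16
D = 1 − ½ × 1.16 = 1 − 0.580 = 0.4200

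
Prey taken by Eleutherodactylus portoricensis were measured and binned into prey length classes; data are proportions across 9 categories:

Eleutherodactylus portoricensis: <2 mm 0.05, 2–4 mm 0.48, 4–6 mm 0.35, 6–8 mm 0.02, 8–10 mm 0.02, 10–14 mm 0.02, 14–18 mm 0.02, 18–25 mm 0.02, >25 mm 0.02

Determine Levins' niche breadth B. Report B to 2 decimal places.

2.79

Σpᵢ² = 0.05² + 0.48² + 0.35² + 0.02² + 0.02² + 0.02² + 0.02² + 0.02² + 0.02² = 0.0025 + 0.2304 + 0.1225 + 0.0004 + 0.0004 + 0.0004 + 0.0004 + 0.0004 + 0.0004 = 0.3578
B = 1 / 0.3578 = 2.7949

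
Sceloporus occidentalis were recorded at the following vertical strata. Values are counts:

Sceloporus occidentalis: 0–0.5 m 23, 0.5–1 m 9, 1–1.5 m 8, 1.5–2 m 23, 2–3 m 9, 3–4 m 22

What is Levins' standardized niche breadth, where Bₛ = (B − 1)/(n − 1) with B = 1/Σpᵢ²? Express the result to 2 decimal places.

0.80

Proportions for Sceloporus occidentalis (n=94): 23/94=0.2447, 9/94=0.0957, 8/94=0.0851, 23/94=0.2447, 9/94=0.0957, 22/94=0.2340
Σpᵢ² = 0.2447² + 0.0957² + 0.0851² + 0.2447² + 0.0957² + 0.2340² = 0.059878 + 0.009158 + 0.007242 + 0.059878 + 0.009158 + 0.054756 = 0.200070
B = 1 / 0.200070 = 4.9983
Bₛ = (B − 1)/(n − 1) = (4.9983 − 1)/(6 − 1) = 3.9983/5 = 0.7997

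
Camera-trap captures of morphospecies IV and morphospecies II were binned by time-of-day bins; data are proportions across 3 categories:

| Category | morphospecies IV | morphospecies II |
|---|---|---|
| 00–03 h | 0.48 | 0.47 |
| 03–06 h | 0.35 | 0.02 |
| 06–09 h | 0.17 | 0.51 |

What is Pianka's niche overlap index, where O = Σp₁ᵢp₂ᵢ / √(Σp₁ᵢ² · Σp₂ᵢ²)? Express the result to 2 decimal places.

Σ p₁ᵢp₂ᵢ = 0.2256 + 0.0070 + 0.0867 = 0.3193
Σp_1ᵢ² = 0.48² + 0.35² + 0.17² = 0.2304 + 0.1225 + 0.0289 = 0.3818
Σp_2ᵢ² = 0.47² + 0.02² + 0.51² = 0.2209 + 0.0004 + 0.2601 = 0.4814
O = 0.3193 / √(0.3818 × 0.4814) = 0.3193 / 0.42872 = 0.7448

0.74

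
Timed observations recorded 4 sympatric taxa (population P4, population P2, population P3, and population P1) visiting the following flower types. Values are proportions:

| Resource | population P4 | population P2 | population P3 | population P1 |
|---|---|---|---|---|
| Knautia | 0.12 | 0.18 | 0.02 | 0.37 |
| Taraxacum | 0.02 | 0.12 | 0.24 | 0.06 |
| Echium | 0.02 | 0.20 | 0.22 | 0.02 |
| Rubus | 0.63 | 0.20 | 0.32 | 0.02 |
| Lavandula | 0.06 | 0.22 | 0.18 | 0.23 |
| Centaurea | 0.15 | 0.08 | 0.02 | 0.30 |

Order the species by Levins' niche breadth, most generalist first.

Σp_P4ᵢ² = 0.12² + 0.02² + 0.02² + 0.63² + 0.06² + 0.15² = 0.0144 + 0.0004 + 0.0004 + 0.3969 + 0.0036 + 0.0225 = 0.4382
B_P4 = 1 / 0.4382 = 2.2821
Σp_P2ᵢ² = 0.18² + 0.12² + 0.20² + 0.20² + 0.22² + 0.08² = 0.0324 + 0.0144 + 0.0400 + 0.0400 + 0.0484 + 0.0064 = 0.1816
B_P2 = 1 / 0.1816 = 5.5066
Σp_P3ᵢ² = 0.02² + 0.24² + 0.22² + 0.32² + 0.18² + 0.02² = 0.0004 + 0.0576 + 0.0484 + 0.1024 + 0.0324 + 0.0004 = 0.2416
B_P3 = 1 / 0.2416 = 4.1391
Σp_P1ᵢ² = 0.37² + 0.06² + 0.02² + 0.02² + 0.23² + 0.30² = 0.1369 + 0.0036 + 0.0004 + 0.0004 + 0.0529 + 0.0900 = 0.2842
B_P1 = 1 / 0.2842 = 3.5186
Ranking by B (broadest → narrowest): population P2 (5.51) > population P3 (4.14) > population P1 (3.52) > population P4 (2.28)

population P2 > population P3 > population P1 > population P4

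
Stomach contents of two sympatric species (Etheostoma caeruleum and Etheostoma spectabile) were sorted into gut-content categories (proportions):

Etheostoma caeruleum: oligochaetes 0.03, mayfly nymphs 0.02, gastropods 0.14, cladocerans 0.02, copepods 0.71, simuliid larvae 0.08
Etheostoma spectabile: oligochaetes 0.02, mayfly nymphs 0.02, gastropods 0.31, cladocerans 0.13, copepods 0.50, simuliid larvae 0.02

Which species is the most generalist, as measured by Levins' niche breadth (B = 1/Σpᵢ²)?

Etheostoma spectabile

Σp_caerᵢ² = 0.03² + 0.02² + 0.14² + 0.02² + 0.71² + 0.08² = 0.0009 + 0.0004 + 0.0196 + 0.0004 + 0.5041 + 0.0064 = 0.5318
B_caer = 1 / 0.5318 = 1.8804
Σp_specᵢ² = 0.02² + 0.02² + 0.31² + 0.13² + 0.50² + 0.02² = 0.0004 + 0.0004 + 0.0961 + 0.0169 + 0.2500 + 0.0004 = 0.3642
B_spec = 1 / 0.3642 = 2.7457
Highest B → broadest niche (most generalist): Etheostoma spectabile (B = 2.75).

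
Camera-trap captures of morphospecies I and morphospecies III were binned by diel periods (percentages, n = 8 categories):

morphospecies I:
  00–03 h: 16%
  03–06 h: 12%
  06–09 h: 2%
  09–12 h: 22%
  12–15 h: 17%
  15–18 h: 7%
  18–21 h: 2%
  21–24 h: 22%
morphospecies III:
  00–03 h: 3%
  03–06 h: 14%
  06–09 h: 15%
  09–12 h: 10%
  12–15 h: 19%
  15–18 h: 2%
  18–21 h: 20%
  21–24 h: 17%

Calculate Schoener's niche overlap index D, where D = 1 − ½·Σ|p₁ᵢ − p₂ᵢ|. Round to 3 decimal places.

Convert percentages to proportions (divide by 100).
Σ|p₁ᵢ − p₂ᵢ| = 0.13 + 0.02 + 0.13 + 0.12 + 0.02 + 0.05 + 0.18 + 0.05 = 0.70
D = 1 − ½ × 0.70 = 1 − 0.350 = 0.65000

0.650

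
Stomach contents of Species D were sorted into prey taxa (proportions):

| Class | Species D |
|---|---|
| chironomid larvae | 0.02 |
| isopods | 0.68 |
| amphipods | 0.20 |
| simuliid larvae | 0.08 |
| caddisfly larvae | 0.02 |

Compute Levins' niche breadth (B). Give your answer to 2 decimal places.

Σpᵢ² = 0.02² + 0.68² + 0.20² + 0.08² + 0.02² = 0.0004 + 0.4624 + 0.0400 + 0.0064 + 0.0004 = 0.5096
B = 1 / 0.5096 = 1.9623

1.96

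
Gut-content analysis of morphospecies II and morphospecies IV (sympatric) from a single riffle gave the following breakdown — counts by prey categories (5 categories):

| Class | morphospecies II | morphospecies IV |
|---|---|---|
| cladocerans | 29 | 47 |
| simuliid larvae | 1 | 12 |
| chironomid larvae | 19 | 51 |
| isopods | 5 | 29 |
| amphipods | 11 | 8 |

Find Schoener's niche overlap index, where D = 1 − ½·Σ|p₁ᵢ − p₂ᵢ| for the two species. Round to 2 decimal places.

Proportions for morphospecies II (n=65): 29/65=0.4462, 1/65=0.0154, 19/65=0.2923, 5/65=0.0769, 11/65=0.1692
Proportions for morphospecies IV (n=147): 47/147=0.3197, 12/147=0.0816, 51/147=0.3469, 29/147=0.1973, 8/147=0.0544
Σ|p₁ᵢ − p₂ᵢ| = 0.1265 + 0.0662 + 0.0546 + 0.1204 + 0.1148 = 0.4825
D = 1 − ½ × 0.4825 = 1 − 0.24125 = 0.75875

0.76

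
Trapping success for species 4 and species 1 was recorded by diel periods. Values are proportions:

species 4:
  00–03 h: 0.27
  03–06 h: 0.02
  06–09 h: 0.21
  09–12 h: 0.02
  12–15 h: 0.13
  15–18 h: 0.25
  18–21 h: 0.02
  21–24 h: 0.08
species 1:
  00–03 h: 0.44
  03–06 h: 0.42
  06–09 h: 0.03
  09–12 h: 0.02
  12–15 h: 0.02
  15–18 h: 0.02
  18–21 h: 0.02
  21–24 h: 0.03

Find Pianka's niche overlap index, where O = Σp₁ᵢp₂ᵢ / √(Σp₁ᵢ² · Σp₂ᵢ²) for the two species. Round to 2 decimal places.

Σ p₁ᵢp₂ᵢ = 0.1188 + 0.0084 + 0.0063 + 0.0004 + 0.0026 + 0.0050 + 0.0004 + 0.0024 = 0.1443
Σp_1ᵢ² = 0.27² + 0.02² + 0.21² + 0.02² + 0.13² + 0.25² + 0.02² + 0.08² = 0.0729 + 0.0004 + 0.0441 + 0.0004 + 0.0169 + 0.0625 + 0.0004 + 0.0064 = 0.2040
Σp_2ᵢ² = 0.44² + 0.42² + 0.03² + 0.02² + 0.02² + 0.02² + 0.02² + 0.03² = 0.1936 + 0.1764 + 0.0009 + 0.0004 + 0.0004 + 0.0004 + 0.0004 + 0.0009 = 0.3734
O = 0.1443 / √(0.2040 × 0.3734) = 0.1443 / 0.27600 = 0.5228

0.52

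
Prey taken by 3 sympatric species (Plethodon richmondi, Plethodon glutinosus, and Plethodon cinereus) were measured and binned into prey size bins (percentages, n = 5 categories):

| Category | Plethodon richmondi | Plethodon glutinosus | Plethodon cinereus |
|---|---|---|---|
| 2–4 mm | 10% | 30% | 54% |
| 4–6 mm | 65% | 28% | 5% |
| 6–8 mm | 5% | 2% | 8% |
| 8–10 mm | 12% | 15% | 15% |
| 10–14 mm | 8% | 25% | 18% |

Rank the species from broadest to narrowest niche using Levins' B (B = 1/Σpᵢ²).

Convert percentages to proportions (divide by 100).
Σp_richᵢ² = 0.10² + 0.65² + 0.05² + 0.12² + 0.08² = 0.0100 + 0.4225 + 0.0025 + 0.0144 + 0.0064 = 0.4558
B_rich = 1 / 0.4558 = 2.1939
Σp_glutᵢ² = 0.30² + 0.28² + 0.02² + 0.15² + 0.25² = 0.0900 + 0.0784 + 0.0004 + 0.0225 + 0.0625 = 0.2538
B_glut = 1 / 0.2538 = 3.9401
Σp_cineᵢ² = 0.54² + 0.05² + 0.08² + 0.15² + 0.18² = 0.2916 + 0.0025 + 0.0064 + 0.0225 + 0.0324 = 0.3554
B_cine = 1 / 0.3554 = 2.8137
Ranking by B (broadest → narrowest): Plethodon glutinosus (3.94) > Plethodon cinereus (2.81) > Plethodon richmondi (2.19)

Plethodon glutinosus > Plethodon cinereus > Plethodon richmondi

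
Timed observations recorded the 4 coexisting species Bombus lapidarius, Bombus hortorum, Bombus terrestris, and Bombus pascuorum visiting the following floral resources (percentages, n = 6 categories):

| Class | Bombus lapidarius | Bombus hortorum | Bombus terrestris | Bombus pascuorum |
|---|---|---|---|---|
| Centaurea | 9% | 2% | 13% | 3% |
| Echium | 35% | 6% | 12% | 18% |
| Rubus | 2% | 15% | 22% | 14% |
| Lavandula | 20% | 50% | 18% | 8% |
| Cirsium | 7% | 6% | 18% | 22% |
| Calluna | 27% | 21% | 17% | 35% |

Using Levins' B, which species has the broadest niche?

Bombus terrestris

Convert percentages to proportions (divide by 100).
Σp_lapiᵢ² = 0.09² + 0.35² + 0.02² + 0.20² + 0.07² + 0.27² = 0.0081 + 0.1225 + 0.0004 + 0.0400 + 0.0049 + 0.0729 = 0.2488
B_lapi = 1 / 0.2488 = 4.0193
Σp_hortᵢ² = 0.02² + 0.06² + 0.15² + 0.50² + 0.06² + 0.21² = 0.0004 + 0.0036 + 0.0225 + 0.2500 + 0.0036 + 0.0441 = 0.3242
B_hort = 1 / 0.3242 = 3.0845
Σp_terrᵢ² = 0.13² + 0.12² + 0.22² + 0.18² + 0.18² + 0.17² = 0.0169 + 0.0144 + 0.0484 + 0.0324 + 0.0324 + 0.0289 = 0.1734
B_terr = 1 / 0.1734 = 5.7670
Σp_pascᵢ² = 0.03² + 0.18² + 0.14² + 0.08² + 0.22² + 0.35² = 0.0009 + 0.0324 + 0.0196 + 0.0064 + 0.0484 + 0.1225 = 0.2302
B_pasc = 1 / 0.2302 = 4.3440
Highest B → broadest niche (most generalist): Bombus terrestris (B = 5.77).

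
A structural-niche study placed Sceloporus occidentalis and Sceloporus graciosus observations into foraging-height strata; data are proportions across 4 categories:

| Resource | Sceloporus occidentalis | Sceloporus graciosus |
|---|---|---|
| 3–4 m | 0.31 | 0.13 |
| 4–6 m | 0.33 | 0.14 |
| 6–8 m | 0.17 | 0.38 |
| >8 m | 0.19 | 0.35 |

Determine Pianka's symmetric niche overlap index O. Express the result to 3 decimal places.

Σ p₁ᵢp₂ᵢ = 0.0403 + 0.0462 + 0.0646 + 0.0665 = 0.2176
Σp_1ᵢ² = 0.31² + 0.33² + 0.17² + 0.19² = 0.0961 + 0.1089 + 0.0289 + 0.0361 = 0.2700
Σp_2ᵢ² = 0.13² + 0.14² + 0.38² + 0.35² = 0.0169 + 0.0196 + 0.1444 + 0.1225 = 0.3034
O = 0.2176 / √(0.2700 × 0.3034) = 0.2176 / 0.286213 = 0.76027

0.760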